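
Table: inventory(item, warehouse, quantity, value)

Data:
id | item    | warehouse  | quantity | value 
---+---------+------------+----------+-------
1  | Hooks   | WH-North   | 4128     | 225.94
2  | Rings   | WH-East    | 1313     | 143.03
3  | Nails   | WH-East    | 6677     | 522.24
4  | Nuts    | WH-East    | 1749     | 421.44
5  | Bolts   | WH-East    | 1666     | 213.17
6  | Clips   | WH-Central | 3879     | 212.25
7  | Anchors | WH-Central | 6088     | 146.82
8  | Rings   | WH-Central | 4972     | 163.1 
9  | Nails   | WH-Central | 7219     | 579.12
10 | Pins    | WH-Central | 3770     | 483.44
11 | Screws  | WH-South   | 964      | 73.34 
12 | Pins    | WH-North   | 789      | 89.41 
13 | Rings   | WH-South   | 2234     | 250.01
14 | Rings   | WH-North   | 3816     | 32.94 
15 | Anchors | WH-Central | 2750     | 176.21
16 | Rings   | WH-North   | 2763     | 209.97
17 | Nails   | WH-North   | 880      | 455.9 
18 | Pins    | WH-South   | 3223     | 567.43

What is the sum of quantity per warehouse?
SELECT warehouse, SUM(quantity) as result
FROM inventory
GROUP BY warehouse

Result:
  WH-Central: 28678
  WH-East: 11405
  WH-North: 12376
  WH-South: 6421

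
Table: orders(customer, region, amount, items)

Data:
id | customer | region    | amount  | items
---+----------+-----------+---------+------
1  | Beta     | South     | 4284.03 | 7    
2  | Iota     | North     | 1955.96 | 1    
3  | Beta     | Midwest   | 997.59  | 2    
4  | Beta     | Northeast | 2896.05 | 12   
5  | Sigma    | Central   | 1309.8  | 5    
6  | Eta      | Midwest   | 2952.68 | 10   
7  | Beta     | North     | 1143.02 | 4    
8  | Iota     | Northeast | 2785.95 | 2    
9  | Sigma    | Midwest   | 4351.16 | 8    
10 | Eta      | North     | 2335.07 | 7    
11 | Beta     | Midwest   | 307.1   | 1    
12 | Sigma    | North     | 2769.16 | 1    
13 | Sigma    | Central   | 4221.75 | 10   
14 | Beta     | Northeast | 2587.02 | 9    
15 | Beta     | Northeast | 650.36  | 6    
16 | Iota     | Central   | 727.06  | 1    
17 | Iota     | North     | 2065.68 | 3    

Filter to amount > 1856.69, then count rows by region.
SELECT region, COUNT(*)
FROM orders
WHERE amount > 1856.69
GROUP BY region

Note: WHERE filters rows before grouping.

Result:
  Central: 1
  Midwest: 2
  North: 4
  Northeast: 3
  South: 1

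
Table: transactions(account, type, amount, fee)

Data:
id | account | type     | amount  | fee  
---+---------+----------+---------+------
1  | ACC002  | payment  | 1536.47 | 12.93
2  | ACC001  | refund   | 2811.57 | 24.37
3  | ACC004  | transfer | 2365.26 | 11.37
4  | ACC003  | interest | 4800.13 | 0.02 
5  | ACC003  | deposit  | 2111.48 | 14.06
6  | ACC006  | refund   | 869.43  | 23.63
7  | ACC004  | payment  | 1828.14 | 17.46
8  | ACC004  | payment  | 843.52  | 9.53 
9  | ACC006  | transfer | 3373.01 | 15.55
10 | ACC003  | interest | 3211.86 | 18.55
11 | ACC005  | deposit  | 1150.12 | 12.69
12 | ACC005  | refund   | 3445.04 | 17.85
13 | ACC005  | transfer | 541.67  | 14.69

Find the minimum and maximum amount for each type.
SELECT type, MIN(amount), MAX(amount)
FROM transactions
GROUP BY type

Result:
  deposit: min=1150.12, max=2111.48
  interest: min=3211.86, max=4800.13
  payment: min=843.52, max=1828.14
  refund: min=869.43, max=3445.04
  transfer: min=541.67, max=3373.01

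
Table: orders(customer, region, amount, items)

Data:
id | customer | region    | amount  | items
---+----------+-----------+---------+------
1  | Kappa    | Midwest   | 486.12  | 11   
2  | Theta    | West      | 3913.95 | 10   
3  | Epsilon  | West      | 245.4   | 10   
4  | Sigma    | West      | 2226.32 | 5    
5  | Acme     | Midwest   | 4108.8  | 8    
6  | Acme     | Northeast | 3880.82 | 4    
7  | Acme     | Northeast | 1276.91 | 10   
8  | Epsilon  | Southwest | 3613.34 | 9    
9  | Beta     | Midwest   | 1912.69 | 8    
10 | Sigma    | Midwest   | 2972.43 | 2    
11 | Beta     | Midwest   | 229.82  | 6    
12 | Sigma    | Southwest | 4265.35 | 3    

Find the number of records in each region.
SELECT region, COUNT(*) as count
FROM orders
GROUP BY region

Result:
  Midwest: 5
  Northeast: 2
  Southwest: 2
  West: 3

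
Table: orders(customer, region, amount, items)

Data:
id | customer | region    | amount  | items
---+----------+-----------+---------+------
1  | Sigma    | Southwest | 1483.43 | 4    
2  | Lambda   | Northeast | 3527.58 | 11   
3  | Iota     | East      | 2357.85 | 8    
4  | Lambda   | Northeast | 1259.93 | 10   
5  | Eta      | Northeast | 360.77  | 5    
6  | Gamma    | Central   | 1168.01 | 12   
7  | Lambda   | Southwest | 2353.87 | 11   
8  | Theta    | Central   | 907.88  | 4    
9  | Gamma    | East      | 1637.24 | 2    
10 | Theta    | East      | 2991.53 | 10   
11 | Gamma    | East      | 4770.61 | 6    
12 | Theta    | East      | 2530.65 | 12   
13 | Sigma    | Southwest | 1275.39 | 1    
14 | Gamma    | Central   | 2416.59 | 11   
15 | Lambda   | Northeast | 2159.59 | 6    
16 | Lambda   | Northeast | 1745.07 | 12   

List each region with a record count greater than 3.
SELECT region, COUNT(*) as cnt
FROM orders
GROUP BY region
HAVING COUNT(*) > 3

Result:
  East: 5
  Northeast: 5

Note: HAVING filters groups after aggregation, WHERE filters rows before.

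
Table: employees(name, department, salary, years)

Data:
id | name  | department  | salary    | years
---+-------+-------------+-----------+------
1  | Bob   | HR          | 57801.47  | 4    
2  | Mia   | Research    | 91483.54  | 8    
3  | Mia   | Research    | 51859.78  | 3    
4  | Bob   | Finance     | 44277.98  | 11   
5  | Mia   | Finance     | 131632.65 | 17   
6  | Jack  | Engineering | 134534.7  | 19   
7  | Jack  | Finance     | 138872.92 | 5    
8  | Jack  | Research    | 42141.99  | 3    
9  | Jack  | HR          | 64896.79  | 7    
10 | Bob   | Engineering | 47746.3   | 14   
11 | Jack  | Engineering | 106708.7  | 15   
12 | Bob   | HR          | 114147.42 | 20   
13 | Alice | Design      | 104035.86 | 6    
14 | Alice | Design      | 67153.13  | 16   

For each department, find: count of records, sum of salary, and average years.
SELECT department,
       COUNT(*) as cnt,
       SUM(salary) as total_salary,
       AVG(years) as avg_years
FROM employees
GROUP BY department

Result:
  Design: 2 records, 171188.99 total salary, 11.00 avg years
  Engineering: 3 records, 288989.70 total salary, 16.00 avg years
  Finance: 3 records, 314783.55 total salary, 11.00 avg years
  HR: 3 records, 236845.68 total salary, 10.33 avg years
  Research: 3 records, 185485.31 total salary, 4.67 avg years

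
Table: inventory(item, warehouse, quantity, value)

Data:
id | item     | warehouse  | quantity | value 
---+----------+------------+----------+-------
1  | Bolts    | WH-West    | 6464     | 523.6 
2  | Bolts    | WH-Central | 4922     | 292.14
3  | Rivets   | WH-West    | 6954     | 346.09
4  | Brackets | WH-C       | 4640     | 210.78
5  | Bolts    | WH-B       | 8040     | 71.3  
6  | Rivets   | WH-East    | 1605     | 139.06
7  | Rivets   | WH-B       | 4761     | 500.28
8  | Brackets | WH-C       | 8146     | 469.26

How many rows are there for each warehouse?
SELECT warehouse, COUNT(*) as count
FROM inventory
GROUP BY warehouse

Result:
  WH-B: 2
  WH-C: 2
  WH-Central: 1
  WH-East: 1
  WH-West: 2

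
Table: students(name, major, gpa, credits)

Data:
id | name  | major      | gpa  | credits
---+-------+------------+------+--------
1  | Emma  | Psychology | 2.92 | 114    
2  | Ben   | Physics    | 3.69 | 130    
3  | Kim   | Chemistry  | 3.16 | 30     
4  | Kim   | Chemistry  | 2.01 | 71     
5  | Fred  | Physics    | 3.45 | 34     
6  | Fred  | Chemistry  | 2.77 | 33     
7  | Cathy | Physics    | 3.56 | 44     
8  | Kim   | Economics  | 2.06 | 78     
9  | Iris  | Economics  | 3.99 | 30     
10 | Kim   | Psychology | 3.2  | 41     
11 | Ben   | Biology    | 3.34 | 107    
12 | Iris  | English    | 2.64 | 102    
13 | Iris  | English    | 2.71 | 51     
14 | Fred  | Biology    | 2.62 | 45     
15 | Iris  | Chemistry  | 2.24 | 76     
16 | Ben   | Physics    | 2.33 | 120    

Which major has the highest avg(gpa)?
SELECT major, AVG(gpa) as val
FROM students
GROUP BY major
ORDER BY val DESC
LIMIT 1

Result: Physics with avg(gpa) = 3.26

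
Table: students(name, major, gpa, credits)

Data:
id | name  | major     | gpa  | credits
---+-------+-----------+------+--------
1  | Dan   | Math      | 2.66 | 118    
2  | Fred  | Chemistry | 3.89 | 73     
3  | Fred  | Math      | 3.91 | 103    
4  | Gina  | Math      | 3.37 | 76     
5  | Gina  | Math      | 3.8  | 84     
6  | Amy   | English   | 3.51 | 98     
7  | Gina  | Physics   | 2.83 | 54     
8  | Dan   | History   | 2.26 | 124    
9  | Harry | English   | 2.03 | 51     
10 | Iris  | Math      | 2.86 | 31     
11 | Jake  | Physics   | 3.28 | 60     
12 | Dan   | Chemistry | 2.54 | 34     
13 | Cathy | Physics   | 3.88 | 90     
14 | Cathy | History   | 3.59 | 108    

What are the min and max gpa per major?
SELECT major, MIN(gpa), MAX(gpa)
FROM students
GROUP BY major

Result:
  Chemistry: min=2.54, max=3.89
  English: min=2.03, max=3.51
  History: min=2.26, max=3.59
  Math: min=2.66, max=3.91
  Physics: min=2.83, max=3.88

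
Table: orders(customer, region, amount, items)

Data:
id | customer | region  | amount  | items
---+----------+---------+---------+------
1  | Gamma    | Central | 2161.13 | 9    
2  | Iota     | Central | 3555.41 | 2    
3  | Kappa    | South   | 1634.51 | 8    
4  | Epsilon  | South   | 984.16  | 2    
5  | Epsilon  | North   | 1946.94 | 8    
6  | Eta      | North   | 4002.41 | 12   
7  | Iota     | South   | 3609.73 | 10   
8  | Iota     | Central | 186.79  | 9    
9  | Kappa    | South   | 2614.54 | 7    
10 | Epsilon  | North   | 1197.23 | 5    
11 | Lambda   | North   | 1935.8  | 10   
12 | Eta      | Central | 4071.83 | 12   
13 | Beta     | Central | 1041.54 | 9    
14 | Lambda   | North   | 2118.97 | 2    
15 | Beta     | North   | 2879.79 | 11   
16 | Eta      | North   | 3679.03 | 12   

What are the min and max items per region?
SELECT region, MIN(items), MAX(items)
FROM orders
GROUP BY region

Result:
  Central: min=2, max=12
  North: min=2, max=12
  South: min=2, max=10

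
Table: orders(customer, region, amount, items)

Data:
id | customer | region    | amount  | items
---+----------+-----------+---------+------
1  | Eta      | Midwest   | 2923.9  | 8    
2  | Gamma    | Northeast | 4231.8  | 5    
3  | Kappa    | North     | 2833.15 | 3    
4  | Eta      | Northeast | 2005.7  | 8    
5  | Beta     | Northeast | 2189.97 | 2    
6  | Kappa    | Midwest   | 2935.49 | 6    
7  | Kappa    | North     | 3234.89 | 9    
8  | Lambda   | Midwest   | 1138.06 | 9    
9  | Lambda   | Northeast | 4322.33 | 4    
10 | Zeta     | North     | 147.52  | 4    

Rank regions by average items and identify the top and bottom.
SELECT region, AVG(items)
FROM orders
GROUP BY region
ORDER BY AVG(items)

All groups:
  Northeast: 4.75
  North: 5.33
  Midwest: 7.67

Highest: Midwest (7.67)
Lowest: Northeast (4.75)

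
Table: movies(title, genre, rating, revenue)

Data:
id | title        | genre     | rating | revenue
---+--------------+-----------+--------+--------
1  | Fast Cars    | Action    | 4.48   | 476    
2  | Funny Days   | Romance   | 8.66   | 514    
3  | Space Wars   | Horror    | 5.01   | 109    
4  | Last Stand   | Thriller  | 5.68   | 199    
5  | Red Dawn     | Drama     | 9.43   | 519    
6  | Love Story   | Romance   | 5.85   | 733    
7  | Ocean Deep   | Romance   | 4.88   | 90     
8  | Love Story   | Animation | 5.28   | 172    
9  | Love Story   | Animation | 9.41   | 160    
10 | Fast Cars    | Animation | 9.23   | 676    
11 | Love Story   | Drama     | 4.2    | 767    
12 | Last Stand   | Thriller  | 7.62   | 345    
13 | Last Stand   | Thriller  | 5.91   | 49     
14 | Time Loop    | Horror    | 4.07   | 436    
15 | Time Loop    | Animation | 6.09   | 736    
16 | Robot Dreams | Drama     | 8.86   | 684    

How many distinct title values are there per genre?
SELECT genre, COUNT(DISTINCT title)
FROM movies
GROUP BY genre

Result:
  Action: 1 distinct
  Animation: 3 distinct
  Drama: 3 distinct
  Horror: 2 distinct
  Romance: 3 distinct
  Thriller: 1 distinct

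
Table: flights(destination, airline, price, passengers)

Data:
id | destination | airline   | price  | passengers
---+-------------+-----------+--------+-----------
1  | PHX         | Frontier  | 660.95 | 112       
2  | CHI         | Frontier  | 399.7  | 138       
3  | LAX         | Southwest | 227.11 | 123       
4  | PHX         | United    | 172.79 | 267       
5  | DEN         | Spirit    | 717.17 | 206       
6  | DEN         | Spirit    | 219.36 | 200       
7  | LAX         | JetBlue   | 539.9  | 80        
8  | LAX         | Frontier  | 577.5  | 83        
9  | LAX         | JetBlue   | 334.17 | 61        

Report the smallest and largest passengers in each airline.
SELECT airline, MIN(passengers), MAX(passengers)
FROM flights
GROUP BY airline

Result:
  Frontier: min=83, max=138
  JetBlue: min=61, max=80
  Southwest: min=123, max=123
  Spirit: min=200, max=206
  United: min=267, max=267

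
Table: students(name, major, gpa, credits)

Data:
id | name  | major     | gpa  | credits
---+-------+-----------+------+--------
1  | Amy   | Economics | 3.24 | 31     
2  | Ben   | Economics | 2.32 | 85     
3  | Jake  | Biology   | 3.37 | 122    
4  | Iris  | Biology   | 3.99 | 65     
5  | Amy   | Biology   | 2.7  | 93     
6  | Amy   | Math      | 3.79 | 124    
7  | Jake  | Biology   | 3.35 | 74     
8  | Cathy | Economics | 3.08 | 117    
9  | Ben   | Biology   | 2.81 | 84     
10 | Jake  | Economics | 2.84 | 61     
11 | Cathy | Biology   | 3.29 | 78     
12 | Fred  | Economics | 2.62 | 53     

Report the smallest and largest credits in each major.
SELECT major, MIN(credits), MAX(credits)
FROM students
GROUP BY major

Result:
  Biology: min=65, max=122
  Economics: min=31, max=117
  Math: min=124, max=124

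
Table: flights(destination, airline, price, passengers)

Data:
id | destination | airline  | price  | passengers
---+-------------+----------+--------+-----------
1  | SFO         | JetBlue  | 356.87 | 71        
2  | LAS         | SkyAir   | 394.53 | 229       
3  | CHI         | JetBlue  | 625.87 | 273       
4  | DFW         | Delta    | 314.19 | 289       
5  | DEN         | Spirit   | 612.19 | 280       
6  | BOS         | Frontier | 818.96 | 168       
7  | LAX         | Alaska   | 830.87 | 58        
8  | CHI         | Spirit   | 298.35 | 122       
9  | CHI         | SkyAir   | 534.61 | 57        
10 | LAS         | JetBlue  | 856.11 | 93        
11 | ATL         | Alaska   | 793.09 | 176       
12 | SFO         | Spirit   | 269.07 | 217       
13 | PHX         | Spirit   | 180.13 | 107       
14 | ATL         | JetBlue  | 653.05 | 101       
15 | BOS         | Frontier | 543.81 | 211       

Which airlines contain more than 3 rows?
SELECT airline, COUNT(*) as cnt
FROM flights
GROUP BY airline
HAVING COUNT(*) > 3

Result:
  JetBlue: 4
  Spirit: 4

Note: HAVING filters groups after aggregation, WHERE filters rows before.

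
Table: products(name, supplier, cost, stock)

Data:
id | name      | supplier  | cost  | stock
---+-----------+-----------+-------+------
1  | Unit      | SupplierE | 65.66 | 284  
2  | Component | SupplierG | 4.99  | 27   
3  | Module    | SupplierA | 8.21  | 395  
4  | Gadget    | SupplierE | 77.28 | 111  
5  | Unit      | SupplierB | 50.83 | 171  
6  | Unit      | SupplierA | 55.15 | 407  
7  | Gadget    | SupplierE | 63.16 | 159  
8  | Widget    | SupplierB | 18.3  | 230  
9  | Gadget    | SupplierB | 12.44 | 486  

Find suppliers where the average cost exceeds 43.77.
SELECT supplier, AVG(cost)
FROM products
GROUP BY supplier
HAVING AVG(cost) > 43.77

Result:
  SupplierE: avg=68.70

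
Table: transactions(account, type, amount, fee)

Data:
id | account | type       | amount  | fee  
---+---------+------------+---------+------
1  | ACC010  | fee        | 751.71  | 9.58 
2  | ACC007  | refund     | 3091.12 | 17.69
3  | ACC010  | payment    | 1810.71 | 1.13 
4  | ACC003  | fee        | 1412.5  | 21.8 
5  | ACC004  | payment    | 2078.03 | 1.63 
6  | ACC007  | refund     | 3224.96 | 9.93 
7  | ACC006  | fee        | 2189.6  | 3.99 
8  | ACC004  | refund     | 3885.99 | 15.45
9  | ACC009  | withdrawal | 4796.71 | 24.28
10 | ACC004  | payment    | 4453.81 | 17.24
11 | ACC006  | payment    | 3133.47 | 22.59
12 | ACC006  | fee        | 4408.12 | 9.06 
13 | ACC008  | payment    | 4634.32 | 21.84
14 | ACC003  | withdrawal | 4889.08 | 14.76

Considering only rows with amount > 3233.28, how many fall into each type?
SELECT type, COUNT(*)
FROM transactions
WHERE amount > 3233.28
GROUP BY type

Note: WHERE filters rows before grouping.

Result:
  fee: 1
  payment: 2
  refund: 1
  withdrawal: 2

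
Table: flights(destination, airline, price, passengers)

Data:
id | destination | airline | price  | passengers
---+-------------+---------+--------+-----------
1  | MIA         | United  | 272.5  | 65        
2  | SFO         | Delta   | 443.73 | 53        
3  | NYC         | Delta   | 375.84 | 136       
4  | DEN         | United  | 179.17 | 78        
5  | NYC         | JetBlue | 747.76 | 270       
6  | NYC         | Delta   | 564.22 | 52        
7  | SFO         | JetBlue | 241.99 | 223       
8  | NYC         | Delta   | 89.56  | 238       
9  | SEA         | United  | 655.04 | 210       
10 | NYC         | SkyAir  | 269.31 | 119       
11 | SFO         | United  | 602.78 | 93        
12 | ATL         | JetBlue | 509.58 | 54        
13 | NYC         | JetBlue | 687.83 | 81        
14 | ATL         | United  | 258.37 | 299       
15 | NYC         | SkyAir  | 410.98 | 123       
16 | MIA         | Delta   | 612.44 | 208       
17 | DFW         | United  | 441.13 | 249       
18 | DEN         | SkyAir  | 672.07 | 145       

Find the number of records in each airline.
SELECT airline, COUNT(*) as count
FROM flights
GROUP BY airline

Result:
  Delta: 5
  JetBlue: 4
  SkyAir: 3
  United: 6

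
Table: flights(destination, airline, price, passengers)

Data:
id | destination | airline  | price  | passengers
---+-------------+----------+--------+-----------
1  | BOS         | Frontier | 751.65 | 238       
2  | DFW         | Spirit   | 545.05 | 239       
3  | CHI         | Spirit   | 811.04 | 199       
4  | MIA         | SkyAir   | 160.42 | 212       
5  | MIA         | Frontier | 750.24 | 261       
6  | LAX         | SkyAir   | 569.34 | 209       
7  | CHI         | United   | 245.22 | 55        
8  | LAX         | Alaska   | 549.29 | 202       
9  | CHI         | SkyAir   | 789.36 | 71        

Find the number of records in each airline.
SELECT airline, COUNT(*) as count
FROM flights
GROUP BY airline

Result:
  Alaska: 1
  Frontier: 2
  SkyAir: 3
  Spirit: 2
  United: 1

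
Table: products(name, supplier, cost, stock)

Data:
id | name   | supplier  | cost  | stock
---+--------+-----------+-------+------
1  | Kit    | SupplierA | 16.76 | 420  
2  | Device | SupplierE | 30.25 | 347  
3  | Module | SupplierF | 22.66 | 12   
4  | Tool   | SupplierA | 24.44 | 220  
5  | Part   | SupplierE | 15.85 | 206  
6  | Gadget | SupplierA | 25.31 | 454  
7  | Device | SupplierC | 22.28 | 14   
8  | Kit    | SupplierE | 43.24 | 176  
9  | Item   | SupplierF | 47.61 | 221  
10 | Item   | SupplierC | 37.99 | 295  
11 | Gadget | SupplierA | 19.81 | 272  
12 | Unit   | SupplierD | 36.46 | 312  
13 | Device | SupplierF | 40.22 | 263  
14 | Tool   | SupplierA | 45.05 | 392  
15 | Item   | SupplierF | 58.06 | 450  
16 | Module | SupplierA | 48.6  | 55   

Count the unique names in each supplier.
SELECT supplier, COUNT(DISTINCT name)
FROM products
GROUP BY supplier

Result:
  SupplierA: 4 distinct
  SupplierC: 2 distinct
  SupplierD: 1 distinct
  SupplierE: 3 distinct
  SupplierF: 3 distinct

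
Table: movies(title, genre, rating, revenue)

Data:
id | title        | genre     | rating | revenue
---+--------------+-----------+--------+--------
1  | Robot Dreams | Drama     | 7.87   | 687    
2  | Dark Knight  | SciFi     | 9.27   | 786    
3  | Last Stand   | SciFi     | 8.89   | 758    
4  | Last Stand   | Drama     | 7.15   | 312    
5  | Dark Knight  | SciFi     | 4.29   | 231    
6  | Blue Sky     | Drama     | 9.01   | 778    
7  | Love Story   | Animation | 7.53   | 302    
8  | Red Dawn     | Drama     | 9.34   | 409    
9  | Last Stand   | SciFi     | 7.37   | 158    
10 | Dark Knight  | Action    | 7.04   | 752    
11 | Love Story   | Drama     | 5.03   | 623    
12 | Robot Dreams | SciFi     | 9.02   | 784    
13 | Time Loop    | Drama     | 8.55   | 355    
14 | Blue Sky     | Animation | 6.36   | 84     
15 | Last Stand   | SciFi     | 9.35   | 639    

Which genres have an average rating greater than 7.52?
SELECT genre, AVG(rating)
FROM movies
GROUP BY genre
HAVING AVG(rating) > 7.52

Result:
  Drama: avg=7.83
  SciFi: avg=8.03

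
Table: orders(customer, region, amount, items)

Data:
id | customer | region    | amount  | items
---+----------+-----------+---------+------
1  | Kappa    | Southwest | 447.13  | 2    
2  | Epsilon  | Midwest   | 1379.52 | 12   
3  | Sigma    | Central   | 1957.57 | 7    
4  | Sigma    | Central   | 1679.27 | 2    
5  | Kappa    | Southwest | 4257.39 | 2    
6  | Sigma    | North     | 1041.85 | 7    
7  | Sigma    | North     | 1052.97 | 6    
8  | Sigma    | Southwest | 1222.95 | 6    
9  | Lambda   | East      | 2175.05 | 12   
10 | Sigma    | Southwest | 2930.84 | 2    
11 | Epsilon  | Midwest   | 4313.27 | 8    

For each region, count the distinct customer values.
SELECT region, COUNT(DISTINCT customer)
FROM orders
GROUP BY region

Result:
  Central: 1 distinct
  East: 1 distinct
  Midwest: 1 distinct
  North: 1 distinct
  Southwest: 2 distinct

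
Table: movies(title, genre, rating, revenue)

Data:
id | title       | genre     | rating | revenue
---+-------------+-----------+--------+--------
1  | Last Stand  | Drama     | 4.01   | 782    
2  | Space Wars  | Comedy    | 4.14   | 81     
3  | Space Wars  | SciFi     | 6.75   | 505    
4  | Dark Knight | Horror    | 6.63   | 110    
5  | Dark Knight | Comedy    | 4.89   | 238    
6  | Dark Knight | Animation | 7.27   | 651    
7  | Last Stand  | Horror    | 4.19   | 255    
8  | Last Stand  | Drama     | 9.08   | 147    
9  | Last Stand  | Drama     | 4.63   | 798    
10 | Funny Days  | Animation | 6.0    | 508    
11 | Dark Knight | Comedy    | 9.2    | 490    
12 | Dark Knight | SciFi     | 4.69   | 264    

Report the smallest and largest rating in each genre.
SELECT genre, MIN(rating), MAX(rating)
FROM movies
GROUP BY genre

Result:
  Animation: min=6.00, max=7.27
  Comedy: min=4.14, max=9.20
  Drama: min=4.01, max=9.08
  Horror: min=4.19, max=6.63
  SciFi: min=4.69, max=6.75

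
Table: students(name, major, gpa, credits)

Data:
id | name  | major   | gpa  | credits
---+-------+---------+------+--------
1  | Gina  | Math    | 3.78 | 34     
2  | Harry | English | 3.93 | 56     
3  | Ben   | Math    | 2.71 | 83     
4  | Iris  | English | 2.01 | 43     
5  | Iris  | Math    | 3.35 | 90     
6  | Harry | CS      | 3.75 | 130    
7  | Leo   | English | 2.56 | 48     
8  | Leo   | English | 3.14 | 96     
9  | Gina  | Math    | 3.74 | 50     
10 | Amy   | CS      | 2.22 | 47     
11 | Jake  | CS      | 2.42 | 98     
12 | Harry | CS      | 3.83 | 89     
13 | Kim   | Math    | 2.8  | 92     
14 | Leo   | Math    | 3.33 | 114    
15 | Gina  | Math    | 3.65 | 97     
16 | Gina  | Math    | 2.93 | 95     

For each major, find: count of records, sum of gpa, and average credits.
SELECT major,
       COUNT(*) as cnt,
       SUM(gpa) as total_gpa,
       AVG(credits) as avg_credits
FROM students
GROUP BY major

Result:
  CS: 4 records, 12.22 total gpa, 91.00 avg credits
  English: 4 records, 11.64 total gpa, 60.75 avg credits
  Math: 8 records, 26.29 total gpa, 81.88 avg credits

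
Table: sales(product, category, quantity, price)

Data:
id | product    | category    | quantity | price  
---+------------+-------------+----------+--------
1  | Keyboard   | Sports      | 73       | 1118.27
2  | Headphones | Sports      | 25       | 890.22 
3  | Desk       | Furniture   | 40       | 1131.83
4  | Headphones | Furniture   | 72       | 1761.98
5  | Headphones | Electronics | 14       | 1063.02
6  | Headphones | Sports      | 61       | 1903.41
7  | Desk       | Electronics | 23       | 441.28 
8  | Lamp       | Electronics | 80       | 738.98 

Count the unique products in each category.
SELECT category, COUNT(DISTINCT product)
FROM sales
GROUP BY category

Result:
  Electronics: 3 distinct
  Furniture: 2 distinct
  Sports: 2 distinct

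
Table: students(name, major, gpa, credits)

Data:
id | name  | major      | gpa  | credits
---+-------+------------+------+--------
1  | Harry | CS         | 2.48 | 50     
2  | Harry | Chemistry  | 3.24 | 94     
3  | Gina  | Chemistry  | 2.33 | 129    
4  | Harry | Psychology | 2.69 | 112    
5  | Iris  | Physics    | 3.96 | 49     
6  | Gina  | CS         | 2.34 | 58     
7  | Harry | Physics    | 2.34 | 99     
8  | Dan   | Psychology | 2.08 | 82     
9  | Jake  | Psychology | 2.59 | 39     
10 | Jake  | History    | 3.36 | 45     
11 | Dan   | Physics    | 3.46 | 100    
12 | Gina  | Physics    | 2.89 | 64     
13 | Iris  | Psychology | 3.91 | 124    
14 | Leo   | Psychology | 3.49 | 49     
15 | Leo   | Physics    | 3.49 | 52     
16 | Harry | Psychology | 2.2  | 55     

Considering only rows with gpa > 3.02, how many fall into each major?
SELECT major, COUNT(*)
FROM students
WHERE gpa > 3.02
GROUP BY major

Note: WHERE filters rows before grouping.

Result:
  Chemistry: 1
  History: 1
  Physics: 3
  Psychology: 2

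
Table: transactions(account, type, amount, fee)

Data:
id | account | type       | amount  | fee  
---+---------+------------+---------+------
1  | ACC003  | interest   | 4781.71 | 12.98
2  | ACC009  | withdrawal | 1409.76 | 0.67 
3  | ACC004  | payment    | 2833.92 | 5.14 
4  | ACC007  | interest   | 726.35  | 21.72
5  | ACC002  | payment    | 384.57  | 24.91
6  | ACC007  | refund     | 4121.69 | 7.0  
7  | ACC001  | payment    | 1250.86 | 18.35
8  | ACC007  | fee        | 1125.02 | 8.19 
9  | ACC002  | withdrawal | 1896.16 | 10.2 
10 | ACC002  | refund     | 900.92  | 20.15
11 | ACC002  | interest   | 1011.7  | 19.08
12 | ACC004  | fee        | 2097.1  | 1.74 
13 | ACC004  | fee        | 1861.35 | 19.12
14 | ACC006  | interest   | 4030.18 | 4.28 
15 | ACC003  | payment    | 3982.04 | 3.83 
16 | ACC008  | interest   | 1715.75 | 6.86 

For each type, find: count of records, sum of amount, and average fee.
SELECT type,
       COUNT(*) as cnt,
       SUM(amount) as total_amount,
       AVG(fee) as avg_fee
FROM transactions
GROUP BY type

Result:
  fee: 3 records, 5083.47 total amount, 9.68 avg fee
  interest: 5 records, 12265.69 total amount, 12.98 avg fee
  payment: 4 records, 8451.39 total amount, 13.06 avg fee
  refund: 2 records, 5022.61 total amount, 13.58 avg fee
  withdrawal: 2 records, 3305.92 total amount, 5.44 avg fee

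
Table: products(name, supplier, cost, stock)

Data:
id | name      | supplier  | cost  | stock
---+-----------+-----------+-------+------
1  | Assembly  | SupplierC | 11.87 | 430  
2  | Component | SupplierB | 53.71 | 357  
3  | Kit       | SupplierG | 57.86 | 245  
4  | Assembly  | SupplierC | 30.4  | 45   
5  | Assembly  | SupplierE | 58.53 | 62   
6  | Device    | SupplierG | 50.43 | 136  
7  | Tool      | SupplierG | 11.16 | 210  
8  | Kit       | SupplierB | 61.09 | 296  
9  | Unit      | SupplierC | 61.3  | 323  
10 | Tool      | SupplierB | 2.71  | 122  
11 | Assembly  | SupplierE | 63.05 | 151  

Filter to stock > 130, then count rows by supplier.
SELECT supplier, COUNT(*)
FROM products
WHERE stock > 130
GROUP BY supplier

Note: WHERE filters rows before grouping.

Result:
  SupplierB: 2
  SupplierC: 2
  SupplierE: 1
  SupplierG: 3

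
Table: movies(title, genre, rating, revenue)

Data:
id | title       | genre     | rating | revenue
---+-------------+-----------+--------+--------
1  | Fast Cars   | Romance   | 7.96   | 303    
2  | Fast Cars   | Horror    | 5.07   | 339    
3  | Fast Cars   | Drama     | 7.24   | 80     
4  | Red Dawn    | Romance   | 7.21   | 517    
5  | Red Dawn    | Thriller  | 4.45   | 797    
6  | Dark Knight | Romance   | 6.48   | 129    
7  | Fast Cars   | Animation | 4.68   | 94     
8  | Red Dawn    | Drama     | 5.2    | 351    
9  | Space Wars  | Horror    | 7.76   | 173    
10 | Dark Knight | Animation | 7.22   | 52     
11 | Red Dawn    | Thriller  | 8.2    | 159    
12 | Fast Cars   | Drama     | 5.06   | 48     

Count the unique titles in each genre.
SELECT genre, COUNT(DISTINCT title)
FROM movies
GROUP BY genre

Result:
  Animation: 2 distinct
  Drama: 2 distinct
  Horror: 2 distinct
  Romance: 3 distinct
  Thriller: 1 distinct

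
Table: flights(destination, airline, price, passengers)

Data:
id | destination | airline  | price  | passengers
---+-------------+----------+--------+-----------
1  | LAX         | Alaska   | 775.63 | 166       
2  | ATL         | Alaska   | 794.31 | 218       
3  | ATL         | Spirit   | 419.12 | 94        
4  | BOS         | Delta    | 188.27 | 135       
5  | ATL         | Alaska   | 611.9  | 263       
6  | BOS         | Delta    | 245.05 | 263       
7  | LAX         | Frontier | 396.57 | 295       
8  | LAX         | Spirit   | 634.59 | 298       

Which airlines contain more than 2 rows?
SELECT airline, COUNT(*) as cnt
FROM flights
GROUP BY airline
HAVING COUNT(*) > 2

Result:
  Alaska: 3

Note: HAVING filters groups after aggregation, WHERE filters rows before.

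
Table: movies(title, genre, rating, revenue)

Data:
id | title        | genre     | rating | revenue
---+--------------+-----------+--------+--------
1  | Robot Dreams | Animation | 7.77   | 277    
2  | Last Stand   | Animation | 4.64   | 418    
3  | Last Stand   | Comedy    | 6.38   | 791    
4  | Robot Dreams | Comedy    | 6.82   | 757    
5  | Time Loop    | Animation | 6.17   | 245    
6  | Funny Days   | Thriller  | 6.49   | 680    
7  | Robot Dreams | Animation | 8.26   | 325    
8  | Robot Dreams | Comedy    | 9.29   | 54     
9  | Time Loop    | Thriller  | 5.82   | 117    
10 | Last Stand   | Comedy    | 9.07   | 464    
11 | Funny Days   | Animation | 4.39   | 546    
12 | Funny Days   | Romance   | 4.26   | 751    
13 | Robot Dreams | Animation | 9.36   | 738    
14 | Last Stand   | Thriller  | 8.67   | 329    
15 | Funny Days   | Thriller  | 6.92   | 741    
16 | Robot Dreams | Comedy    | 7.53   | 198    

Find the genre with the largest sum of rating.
SELECT genre, SUM(rating) as val
FROM movies
GROUP BY genre
ORDER BY val DESC
LIMIT 1

Result: Animation with sum(rating) = 40.59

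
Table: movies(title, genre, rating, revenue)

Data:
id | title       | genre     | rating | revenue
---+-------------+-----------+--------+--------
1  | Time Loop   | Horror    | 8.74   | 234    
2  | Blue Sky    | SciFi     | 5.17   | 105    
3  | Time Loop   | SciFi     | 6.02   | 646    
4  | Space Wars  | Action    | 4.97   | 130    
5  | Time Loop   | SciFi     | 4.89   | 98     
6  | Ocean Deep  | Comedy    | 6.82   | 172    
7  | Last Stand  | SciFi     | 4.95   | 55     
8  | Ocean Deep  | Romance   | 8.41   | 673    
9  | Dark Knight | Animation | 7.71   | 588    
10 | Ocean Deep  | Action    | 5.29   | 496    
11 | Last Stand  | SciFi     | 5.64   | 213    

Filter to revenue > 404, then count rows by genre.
SELECT genre, COUNT(*)
FROM movies
WHERE revenue > 404
GROUP BY genre

Note: WHERE filters rows before grouping.

Result:
  Action: 1
  Animation: 1
  Romance: 1
  SciFi: 1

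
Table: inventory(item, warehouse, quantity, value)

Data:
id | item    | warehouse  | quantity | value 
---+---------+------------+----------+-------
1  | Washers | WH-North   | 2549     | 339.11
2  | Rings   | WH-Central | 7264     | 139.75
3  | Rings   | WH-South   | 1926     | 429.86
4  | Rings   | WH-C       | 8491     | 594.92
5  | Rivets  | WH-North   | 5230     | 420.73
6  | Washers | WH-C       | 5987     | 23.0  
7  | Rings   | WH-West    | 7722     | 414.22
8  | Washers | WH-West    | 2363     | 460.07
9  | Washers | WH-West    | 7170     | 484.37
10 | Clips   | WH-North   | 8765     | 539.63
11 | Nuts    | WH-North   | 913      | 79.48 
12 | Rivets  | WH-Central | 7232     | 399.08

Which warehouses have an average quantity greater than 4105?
SELECT warehouse, AVG(quantity)
FROM inventory
GROUP BY warehouse
HAVING AVG(quantity) > 4105

Result:
  WH-C: avg=7239.00
  WH-Central: avg=7248.00
  WH-North: avg=4364.25
  WH-West: avg=5751.67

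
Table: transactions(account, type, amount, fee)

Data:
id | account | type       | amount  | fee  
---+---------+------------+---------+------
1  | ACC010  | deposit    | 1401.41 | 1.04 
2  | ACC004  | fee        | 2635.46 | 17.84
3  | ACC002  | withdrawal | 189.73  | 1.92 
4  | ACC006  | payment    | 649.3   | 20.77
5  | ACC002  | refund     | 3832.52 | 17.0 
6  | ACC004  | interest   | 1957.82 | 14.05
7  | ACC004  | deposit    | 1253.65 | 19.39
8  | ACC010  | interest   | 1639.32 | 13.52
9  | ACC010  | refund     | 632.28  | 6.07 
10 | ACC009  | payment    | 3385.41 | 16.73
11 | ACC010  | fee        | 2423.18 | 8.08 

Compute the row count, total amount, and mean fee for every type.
SELECT type,
       COUNT(*) as cnt,
       SUM(amount) as total_amount,
       AVG(fee) as avg_fee
FROM transactions
GROUP BY type

Result:
  deposit: 2 records, 2655.06 total amount, 10.22 avg fee
  fee: 2 records, 5058.64 total amount, 12.96 avg fee
  interest: 2 records, 3597.14 total amount, 13.79 avg fee
  payment: 2 records, 4034.71 total amount, 18.75 avg fee
  refund: 2 records, 4464.80 total amount, 11.54 avg fee
  withdrawal: 1 records, 189.73 total amount, 1.92 avg fee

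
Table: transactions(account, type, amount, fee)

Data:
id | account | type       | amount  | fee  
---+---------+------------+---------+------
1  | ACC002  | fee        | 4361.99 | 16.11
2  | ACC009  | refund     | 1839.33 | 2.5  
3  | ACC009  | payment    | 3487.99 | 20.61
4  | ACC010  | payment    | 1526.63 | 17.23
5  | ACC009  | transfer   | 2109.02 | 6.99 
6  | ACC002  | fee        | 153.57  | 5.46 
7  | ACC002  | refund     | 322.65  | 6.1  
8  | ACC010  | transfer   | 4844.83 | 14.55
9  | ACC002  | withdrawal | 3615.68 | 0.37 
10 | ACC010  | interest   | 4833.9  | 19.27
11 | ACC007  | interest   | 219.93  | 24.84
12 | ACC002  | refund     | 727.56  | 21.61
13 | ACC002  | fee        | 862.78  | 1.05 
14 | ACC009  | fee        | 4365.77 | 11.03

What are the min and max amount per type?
SELECT type, MIN(amount), MAX(amount)
FROM transactions
GROUP BY type

Result:
  fee: min=153.57, max=4365.77
  interest: min=219.93, max=4833.90
  payment: min=1526.63, max=3487.99
  refund: min=322.65, max=1839.33
  transfer: min=2109.02, max=4844.83
  withdrawal: min=3615.68, max=3615.68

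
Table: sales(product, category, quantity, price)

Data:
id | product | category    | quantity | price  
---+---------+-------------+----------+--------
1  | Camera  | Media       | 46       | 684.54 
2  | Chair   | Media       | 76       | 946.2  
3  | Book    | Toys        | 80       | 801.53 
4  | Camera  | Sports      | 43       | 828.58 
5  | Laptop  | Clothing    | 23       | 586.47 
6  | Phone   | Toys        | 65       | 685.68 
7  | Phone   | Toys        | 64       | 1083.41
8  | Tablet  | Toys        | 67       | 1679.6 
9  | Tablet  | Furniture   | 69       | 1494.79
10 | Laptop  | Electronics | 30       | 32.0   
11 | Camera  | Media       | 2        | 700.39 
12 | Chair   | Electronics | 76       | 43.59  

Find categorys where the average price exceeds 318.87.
SELECT category, AVG(price)
FROM sales
GROUP BY category
HAVING AVG(price) > 318.87

Result:
  Clothing: avg=586.47
  Furniture: avg=1494.79
  Media: avg=777.04
  Sports: avg=828.58
  Toys: avg=1062.56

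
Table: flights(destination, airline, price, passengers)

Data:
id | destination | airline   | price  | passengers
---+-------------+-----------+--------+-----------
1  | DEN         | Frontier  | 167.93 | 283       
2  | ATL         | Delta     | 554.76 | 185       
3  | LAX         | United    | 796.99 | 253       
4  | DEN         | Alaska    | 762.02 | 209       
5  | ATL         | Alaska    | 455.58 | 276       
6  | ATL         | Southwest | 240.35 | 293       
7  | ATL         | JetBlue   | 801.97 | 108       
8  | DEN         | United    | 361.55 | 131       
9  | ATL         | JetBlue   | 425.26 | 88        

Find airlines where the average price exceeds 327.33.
SELECT airline, AVG(price)
FROM flights
GROUP BY airline
HAVING AVG(price) > 327.33

Result:
  Alaska: avg=608.80
  Delta: avg=554.76
  JetBlue: avg=613.62
  United: avg=579.27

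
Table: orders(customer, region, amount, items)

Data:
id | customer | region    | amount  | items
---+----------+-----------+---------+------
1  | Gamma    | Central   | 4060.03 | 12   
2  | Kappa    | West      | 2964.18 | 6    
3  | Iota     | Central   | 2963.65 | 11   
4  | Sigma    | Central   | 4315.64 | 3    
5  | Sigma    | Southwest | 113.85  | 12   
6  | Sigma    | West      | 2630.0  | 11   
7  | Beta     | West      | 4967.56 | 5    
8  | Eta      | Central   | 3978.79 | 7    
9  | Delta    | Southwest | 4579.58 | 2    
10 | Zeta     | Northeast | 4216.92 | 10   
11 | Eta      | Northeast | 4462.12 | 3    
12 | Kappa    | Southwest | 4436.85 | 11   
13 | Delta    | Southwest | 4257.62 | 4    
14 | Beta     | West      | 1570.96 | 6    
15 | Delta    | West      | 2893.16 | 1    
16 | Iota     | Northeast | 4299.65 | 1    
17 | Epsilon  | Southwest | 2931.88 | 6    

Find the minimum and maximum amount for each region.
SELECT region, MIN(amount), MAX(amount)
FROM orders
GROUP BY region

Result:
  Central: min=2963.65, max=4315.64
  Northeast: min=4216.92, max=4462.12
  Southwest: min=113.85, max=4579.58
  West: min=1570.96, max=4967.56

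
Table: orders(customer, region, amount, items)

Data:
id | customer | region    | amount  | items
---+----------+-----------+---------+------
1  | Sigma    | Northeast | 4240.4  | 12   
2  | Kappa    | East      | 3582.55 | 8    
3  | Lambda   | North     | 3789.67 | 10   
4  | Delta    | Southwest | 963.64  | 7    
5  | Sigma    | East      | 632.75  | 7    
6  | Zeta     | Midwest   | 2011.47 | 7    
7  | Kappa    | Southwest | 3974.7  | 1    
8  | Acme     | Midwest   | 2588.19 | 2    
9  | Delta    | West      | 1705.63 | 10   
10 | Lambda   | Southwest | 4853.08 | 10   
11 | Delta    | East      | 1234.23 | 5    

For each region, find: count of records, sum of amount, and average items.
SELECT region,
       COUNT(*) as cnt,
       SUM(amount) as total_amount,
       AVG(items) as avg_items
FROM orders
GROUP BY region

Result:
  East: 3 records, 5449.53 total amount, 6.67 avg items
  Midwest: 2 records, 4599.66 total amount, 4.50 avg items
  North: 1 records, 3789.67 total amount, 10.00 avg items
  Northeast: 1 records, 4240.40 total amount, 12.00 avg items
  Southwest: 3 records, 9791.42 total amount, 6.00 avg items
  West: 1 records, 1705.63 total amount, 10.00 avg items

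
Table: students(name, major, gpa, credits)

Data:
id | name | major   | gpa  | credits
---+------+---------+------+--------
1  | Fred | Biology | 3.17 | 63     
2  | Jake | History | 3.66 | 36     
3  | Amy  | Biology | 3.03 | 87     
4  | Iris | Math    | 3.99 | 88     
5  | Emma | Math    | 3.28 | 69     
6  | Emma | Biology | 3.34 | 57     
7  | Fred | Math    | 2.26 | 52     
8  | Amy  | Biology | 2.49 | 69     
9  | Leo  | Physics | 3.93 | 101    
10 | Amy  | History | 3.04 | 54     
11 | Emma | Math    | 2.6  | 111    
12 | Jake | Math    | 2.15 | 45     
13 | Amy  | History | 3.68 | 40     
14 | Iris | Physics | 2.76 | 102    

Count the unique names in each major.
SELECT major, COUNT(DISTINCT name)
FROM students
GROUP BY major

Result:
  Biology: 3 distinct
  History: 2 distinct
  Math: 4 distinct
  Physics: 2 distinct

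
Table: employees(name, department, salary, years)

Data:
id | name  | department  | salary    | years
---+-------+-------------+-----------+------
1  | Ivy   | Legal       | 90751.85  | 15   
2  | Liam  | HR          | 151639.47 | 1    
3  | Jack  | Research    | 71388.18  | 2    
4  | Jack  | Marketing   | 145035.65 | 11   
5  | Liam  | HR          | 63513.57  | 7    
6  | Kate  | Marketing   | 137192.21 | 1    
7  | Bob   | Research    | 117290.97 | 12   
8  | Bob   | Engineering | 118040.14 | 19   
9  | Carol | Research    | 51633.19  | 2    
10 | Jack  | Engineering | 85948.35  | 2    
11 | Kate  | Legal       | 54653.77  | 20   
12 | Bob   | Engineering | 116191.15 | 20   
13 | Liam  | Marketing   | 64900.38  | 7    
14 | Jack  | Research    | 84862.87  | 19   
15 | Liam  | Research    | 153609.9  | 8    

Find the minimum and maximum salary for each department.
SELECT department, MIN(salary), MAX(salary)
FROM employees
GROUP BY department

Result:
  Engineering: min=85948.35, max=118040.14
  HR: min=63513.57, max=151639.47
  Legal: min=54653.77, max=90751.85
  Marketing: min=64900.38, max=145035.65
  Research: min=51633.19, max=153609.90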